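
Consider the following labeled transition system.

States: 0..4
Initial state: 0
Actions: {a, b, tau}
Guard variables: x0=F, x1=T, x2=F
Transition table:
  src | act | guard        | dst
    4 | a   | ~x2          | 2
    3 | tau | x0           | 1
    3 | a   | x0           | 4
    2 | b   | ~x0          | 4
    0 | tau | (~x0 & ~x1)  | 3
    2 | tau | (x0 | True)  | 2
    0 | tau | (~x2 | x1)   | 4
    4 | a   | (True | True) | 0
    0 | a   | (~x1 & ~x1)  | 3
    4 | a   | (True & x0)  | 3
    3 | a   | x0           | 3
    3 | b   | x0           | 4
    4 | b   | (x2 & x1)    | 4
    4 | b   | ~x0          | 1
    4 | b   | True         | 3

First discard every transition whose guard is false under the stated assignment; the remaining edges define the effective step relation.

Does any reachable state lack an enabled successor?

R = {0,1,2,3,4}
  0: tau→4  [1 out]
  1: ∅  [no exit]
  2: b→4  tau→2  [2 out]
  3: ∅  [no exit]
  4: a→0  a→2  b→1  b→3  [4 out]
Path to 1: tau·b

Answer: DEADLOCK at state 1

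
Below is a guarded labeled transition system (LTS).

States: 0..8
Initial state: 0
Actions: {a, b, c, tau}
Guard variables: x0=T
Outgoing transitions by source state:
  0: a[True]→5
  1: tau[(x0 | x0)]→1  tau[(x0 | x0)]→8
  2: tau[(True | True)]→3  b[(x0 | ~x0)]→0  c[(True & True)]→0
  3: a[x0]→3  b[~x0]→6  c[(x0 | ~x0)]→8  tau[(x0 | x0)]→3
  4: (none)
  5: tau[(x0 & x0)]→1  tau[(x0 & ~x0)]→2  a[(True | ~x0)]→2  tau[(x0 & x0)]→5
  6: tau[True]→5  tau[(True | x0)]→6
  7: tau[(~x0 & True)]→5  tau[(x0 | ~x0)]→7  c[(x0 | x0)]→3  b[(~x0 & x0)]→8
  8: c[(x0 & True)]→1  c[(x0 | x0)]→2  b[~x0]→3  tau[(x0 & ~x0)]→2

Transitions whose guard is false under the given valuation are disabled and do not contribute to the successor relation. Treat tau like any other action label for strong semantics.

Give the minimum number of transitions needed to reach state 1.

Answer: 2

Analysis:
Layered search for 1:
  depth 0: {0}
  depth 1: {5}
  depth 2: {1,2}
1 enters at depth 2; path a·tau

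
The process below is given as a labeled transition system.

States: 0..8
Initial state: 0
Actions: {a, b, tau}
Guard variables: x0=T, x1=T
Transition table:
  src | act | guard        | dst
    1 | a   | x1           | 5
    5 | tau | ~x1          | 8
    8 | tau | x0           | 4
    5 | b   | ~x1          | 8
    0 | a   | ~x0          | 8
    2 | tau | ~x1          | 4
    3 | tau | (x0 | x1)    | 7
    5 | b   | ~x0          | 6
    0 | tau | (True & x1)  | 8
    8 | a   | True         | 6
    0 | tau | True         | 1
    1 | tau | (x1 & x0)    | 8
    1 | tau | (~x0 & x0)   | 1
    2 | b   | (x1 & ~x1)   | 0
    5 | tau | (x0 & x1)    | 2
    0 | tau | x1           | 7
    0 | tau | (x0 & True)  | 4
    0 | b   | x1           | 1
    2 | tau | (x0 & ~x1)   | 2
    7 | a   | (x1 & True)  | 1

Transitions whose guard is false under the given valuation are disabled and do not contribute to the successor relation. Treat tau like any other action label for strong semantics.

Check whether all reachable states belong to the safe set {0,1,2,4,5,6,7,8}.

Answer: INVARIANT HOLDS

Analysis:
Safe = {0,1,2,4,5,6,7,8}
R = {0,1,2,4,5,6,7,8}
  0: ok
  1: ok
  2: ok
  4: ok
  5: ok
  6: ok
  7: ok
  8: ok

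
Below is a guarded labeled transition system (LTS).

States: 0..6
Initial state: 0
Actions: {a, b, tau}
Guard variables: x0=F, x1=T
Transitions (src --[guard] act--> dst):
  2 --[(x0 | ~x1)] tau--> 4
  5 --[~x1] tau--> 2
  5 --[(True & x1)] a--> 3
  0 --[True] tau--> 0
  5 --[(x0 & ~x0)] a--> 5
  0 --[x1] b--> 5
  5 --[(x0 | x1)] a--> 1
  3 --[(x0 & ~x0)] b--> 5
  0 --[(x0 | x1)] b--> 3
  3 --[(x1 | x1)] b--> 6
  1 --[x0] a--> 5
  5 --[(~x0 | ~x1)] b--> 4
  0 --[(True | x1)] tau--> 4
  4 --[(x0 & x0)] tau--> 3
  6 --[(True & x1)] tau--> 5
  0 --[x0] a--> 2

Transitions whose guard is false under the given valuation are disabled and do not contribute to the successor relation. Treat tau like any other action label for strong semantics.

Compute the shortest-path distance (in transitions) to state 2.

Answer: UNREACHABLE

Trace:
BFS to 2:
  Layer 0: {0}
  Layer 1: {3,4,5}
  Layer 2: {1,6}
2 never appears.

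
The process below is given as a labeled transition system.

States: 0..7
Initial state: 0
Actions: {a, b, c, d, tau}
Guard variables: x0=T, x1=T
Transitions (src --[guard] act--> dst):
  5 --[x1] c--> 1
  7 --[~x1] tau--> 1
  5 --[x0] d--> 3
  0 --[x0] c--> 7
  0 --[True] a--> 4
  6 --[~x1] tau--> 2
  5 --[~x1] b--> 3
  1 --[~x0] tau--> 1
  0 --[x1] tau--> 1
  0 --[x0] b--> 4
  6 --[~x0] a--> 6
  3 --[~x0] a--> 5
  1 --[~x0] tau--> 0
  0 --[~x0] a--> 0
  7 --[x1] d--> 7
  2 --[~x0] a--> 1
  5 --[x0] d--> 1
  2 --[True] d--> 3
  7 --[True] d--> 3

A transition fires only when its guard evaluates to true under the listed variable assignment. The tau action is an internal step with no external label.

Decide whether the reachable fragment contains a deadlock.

Answer: DEADLOCK at state 1

Analysis:
Reach set: {0,1,3,4,7}
  0: a→4  b→4  c→7  tau→1  [deg 4]
  1: ∅  [STUCK]
  3: ∅  [STUCK]
  4: ∅  [STUCK]
  7: d→3  d→7  [deg 2]
witness 1: tau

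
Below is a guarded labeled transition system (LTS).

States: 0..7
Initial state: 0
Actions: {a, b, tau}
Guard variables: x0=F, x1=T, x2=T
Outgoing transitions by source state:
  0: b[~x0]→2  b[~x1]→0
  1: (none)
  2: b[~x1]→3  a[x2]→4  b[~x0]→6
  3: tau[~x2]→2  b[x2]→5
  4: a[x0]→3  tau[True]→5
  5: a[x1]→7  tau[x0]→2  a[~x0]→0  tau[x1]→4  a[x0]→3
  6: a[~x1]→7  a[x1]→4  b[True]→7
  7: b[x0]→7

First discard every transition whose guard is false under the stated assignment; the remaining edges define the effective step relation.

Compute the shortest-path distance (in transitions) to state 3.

Breadth-first toward 3:
  Layer 0: {0}
  Layer 1: {2}
  Layer 2: {4,6}
  Layer 3: {5,7}
3 never appears.

Answer: UNREACHABLE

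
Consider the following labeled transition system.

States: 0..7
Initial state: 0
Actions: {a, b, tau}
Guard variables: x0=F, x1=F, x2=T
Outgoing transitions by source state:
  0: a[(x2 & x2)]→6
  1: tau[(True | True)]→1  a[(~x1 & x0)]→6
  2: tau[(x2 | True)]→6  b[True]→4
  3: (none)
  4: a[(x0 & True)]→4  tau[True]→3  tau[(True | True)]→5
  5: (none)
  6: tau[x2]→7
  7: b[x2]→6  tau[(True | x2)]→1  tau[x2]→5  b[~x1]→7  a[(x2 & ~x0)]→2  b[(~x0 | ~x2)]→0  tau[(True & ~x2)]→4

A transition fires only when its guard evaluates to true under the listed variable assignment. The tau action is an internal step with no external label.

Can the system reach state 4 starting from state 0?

13 transition(s) survive guard evaluation.
depth 0: {0}
depth 1: {6}  cumulative {0,6}
depth 2: {7}  cumulative {0,6,7}
depth 3: {1,2,5}  cumulative {0,1,2,5,6,7}
depth 4: {4}  cumulative {0,1,2,4,5,6,7}
depth 5: {3}  cumulative {0,1,2,3,4,5,6,7}
Reach set: {0,1,2,3,4,5,6,7}
trace reaching 4: a·tau·a·b

Answer: REACHABLE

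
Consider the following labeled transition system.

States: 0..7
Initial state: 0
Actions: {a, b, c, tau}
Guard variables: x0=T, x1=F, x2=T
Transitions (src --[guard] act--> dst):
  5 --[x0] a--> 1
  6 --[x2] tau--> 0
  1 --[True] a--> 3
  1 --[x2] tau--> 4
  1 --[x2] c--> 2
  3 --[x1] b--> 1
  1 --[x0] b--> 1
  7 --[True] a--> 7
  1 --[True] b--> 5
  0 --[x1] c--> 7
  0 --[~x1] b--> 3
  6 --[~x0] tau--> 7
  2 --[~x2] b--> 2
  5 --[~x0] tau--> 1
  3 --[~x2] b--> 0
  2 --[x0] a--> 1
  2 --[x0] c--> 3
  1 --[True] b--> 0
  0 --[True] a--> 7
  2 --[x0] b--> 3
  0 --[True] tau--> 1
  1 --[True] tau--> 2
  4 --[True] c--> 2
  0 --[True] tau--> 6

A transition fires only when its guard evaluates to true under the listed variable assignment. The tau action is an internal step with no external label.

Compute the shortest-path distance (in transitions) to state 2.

Layered search for 2:
  L0 = {0}
  L1 = {1,3,6,7}
  L2 = {2,4,5}
depth(2)=2, e.g. tau·c

Answer: 2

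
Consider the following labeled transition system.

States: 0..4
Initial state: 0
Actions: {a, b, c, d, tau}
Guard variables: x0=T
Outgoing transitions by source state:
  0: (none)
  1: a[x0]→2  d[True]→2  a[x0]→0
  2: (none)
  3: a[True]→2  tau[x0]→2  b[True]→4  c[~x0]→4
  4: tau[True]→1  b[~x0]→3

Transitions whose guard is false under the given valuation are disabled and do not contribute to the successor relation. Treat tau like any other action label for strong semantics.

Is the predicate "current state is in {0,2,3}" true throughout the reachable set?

Answer: INVARIANT HOLDS

Working:
Inv-set: {0,2,3}
Reachable = {0}
  0: ✓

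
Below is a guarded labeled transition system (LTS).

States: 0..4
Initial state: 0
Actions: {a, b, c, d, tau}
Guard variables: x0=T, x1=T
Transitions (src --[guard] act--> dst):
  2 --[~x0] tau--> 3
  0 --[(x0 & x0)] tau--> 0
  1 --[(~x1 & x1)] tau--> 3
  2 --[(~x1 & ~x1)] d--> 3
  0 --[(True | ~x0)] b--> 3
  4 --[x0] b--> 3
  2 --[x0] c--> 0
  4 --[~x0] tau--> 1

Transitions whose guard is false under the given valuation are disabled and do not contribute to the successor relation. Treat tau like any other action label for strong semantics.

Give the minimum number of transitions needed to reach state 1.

Answer: UNREACHABLE

Working:
BFS to 1:
  Layer 0: {0}
  Layer 1: {3}
1 never appears.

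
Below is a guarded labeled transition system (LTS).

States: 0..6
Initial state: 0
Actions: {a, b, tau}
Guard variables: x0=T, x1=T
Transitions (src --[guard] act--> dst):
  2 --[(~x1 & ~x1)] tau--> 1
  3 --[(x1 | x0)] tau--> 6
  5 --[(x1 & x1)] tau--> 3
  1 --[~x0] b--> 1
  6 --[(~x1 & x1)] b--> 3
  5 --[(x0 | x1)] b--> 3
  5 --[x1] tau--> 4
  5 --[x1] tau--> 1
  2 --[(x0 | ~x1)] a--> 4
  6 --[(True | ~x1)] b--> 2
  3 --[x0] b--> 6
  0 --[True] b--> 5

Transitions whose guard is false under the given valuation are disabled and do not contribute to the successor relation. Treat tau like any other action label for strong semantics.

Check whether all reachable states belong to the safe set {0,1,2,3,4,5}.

Safe = {0,1,2,3,4,5}
R = {0,1,2,3,4,5,6}
  0: ✓
  1: ✓
  2: ✓
  3: ✓
  4: ✓
  5: ✓
  6: ✗ unsafe
reach 6 via b·tau·tau — violates

Answer: INVARIANT VIOLATED at state 6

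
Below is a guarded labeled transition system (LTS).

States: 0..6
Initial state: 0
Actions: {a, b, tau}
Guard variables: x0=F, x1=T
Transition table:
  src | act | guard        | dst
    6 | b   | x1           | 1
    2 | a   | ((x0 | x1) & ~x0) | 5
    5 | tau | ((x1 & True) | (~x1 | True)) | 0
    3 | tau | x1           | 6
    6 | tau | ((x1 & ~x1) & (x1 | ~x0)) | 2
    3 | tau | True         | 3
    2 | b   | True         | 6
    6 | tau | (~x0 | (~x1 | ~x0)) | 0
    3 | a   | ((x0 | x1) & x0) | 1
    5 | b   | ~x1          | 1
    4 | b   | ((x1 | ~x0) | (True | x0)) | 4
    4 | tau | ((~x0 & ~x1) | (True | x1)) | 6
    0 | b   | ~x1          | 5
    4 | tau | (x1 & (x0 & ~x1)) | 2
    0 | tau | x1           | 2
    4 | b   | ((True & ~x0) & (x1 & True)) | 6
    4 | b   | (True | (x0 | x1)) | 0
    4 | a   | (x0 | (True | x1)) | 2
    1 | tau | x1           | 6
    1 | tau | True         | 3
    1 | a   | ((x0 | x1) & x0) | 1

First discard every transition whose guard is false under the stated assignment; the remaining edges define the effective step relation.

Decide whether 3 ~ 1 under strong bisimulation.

Bisimulation quotient by refinement:
  π0 = {{0,1,2,3,4,5,6}}
  π1 = {{0,1,3,5},{2},{4},{6}}
  π2 = {{0},{1,3},{2},{4},{5},{6}}
Fixed point at round 3; 6 class(es).
[3]={1,3}  [1]={1,3}

Answer: BISIMILAR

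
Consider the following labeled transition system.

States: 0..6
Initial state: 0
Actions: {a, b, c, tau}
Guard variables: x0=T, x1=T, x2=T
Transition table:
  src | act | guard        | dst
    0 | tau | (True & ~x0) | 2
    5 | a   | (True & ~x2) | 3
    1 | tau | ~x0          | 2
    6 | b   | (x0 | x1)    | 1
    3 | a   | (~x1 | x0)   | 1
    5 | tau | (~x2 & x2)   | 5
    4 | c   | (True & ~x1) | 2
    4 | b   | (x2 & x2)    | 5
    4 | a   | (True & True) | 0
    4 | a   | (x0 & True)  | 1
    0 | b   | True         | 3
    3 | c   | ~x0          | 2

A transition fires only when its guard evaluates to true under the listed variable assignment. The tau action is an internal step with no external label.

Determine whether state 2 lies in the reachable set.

Guard filter leaves 6 enabled edge(s).
L0 = {0}
L1 = {3}  total {0,3}
L2 = {1}  total {0,1,3}
R = {0,1,3}

Answer: UNREACHABLE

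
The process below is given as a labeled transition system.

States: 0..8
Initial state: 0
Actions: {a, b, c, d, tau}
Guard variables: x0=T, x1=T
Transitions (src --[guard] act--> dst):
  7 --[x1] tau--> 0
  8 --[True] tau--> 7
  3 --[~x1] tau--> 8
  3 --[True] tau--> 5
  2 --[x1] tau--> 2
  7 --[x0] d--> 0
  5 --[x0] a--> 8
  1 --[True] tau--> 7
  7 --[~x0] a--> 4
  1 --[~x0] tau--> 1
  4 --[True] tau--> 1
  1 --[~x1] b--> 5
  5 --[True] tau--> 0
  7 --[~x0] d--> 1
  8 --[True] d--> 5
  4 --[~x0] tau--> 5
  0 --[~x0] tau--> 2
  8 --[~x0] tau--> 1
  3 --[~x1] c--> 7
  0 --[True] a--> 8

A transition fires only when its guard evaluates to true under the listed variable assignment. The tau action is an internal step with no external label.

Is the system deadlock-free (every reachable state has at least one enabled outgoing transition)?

Answer: DEADLOCK-FREE

Trace:
R = {0,5,7,8}
  0: a→8  [deg 1]
  5: a→8  tau→0  [deg 2]
  7: d→0  tau→0  [deg 2]
  8: d→5  tau→7  [deg 2]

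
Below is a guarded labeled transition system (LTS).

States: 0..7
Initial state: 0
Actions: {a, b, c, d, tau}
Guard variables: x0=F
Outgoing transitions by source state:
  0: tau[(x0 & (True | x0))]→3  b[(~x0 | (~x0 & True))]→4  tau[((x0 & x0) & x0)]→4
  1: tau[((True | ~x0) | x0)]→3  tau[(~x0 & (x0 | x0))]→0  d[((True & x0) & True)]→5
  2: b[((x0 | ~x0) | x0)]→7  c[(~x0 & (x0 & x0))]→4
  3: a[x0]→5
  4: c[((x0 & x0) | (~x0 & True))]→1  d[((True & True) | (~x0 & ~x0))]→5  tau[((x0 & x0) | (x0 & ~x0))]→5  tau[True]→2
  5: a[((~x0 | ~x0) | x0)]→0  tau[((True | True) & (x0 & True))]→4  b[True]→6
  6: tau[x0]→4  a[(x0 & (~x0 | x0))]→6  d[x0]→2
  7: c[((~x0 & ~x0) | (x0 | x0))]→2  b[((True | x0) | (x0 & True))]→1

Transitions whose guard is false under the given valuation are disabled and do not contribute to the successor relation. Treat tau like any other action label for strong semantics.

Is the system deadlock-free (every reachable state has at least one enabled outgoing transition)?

Reachable = {0,1,2,3,4,5,6,7}
  0: b→4  [deg 1]
  1: tau→3  [deg 1]
  2: b→7  [deg 1]
  3: ∅  [deadlock]
  4: c→1  d→5  tau→2  [deg 3]
  5: a→0  b→6  [deg 2]
  6: ∅  [deadlock]
  7: b→1  c→2  [deg 2]
trace reaching 3: b·c·tau

Answer: DEADLOCK at state 3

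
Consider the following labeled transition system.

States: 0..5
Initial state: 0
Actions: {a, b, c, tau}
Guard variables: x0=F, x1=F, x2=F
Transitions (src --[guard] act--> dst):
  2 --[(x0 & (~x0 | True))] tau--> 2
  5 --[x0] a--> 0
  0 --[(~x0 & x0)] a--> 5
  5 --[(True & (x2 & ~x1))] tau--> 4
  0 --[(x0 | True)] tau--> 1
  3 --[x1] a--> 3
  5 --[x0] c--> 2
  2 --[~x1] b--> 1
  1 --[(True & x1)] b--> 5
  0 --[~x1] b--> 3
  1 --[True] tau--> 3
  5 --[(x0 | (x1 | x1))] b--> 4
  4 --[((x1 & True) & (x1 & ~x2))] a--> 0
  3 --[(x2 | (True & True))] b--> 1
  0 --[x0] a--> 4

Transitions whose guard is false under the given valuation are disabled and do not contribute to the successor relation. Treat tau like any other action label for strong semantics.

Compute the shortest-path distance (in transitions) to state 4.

Answer: UNREACHABLE

Working:
BFS to 4:
  depth 0: {0}
  depth 1: {1,3}
4 never appears.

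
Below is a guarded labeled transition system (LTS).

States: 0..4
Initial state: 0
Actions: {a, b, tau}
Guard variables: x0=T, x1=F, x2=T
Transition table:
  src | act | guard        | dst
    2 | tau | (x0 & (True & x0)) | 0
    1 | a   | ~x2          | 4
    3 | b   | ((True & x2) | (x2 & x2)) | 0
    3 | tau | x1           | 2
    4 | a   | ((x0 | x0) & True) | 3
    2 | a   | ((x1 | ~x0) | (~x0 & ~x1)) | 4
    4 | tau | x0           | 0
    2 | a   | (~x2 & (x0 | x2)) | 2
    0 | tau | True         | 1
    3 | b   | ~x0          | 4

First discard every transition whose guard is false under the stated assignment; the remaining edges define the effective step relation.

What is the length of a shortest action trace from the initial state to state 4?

Layered search for 4:
  Layer 0: {0}
  Layer 1: {1}
4 never appears.

Answer: UNREACHABLE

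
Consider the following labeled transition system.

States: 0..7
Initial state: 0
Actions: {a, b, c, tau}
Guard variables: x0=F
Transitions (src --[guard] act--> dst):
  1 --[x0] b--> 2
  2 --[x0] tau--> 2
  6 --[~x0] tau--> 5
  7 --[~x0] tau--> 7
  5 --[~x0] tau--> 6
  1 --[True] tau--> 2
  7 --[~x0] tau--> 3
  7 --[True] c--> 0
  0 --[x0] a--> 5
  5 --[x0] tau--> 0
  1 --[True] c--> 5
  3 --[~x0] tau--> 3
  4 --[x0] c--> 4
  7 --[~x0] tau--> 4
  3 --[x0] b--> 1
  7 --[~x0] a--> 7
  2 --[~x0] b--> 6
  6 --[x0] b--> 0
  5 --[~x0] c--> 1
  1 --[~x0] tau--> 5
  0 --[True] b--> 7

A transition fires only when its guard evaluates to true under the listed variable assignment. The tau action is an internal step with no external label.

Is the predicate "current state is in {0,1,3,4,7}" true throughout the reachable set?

Answer: INVARIANT HOLDS

Analysis:
Inv-set: {0,1,3,4,7}
R = {0,3,4,7}
  0: ok
  3: ok
  4: ok
  7: ok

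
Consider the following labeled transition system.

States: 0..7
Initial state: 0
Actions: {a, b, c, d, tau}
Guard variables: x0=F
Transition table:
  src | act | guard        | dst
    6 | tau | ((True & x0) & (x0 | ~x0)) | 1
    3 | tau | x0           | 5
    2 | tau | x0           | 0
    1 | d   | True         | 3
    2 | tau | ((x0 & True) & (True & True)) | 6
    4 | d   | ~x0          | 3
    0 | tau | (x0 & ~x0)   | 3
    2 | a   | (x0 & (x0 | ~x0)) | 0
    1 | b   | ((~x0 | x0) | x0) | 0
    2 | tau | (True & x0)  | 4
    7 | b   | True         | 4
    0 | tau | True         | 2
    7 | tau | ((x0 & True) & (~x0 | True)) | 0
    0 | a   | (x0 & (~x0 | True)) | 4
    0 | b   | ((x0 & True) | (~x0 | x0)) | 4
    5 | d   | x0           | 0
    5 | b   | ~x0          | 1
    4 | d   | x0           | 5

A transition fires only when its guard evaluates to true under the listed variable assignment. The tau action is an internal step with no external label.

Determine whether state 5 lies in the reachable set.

Answer: UNREACHABLE

Working:
Guard filter leaves 7 enabled edge(s).
L0 = {0}
L1 = {2,4}  cumulative {0,2,4}
L2 = {3}  cumulative {0,2,3,4}
Reach set: {0,2,3,4}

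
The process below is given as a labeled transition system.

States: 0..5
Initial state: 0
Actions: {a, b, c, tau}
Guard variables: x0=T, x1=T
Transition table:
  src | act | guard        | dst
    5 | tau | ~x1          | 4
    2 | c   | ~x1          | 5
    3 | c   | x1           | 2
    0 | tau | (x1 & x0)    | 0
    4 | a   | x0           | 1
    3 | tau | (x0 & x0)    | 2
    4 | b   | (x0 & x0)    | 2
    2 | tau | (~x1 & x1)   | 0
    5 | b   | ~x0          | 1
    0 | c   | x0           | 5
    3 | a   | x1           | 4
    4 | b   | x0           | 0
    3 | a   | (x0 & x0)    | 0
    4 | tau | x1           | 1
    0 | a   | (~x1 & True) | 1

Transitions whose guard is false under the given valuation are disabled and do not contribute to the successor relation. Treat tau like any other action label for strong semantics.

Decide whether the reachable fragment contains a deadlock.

Reach set: {0,5}
  0: c→5  tau→0  [2 exit(s)]
  5: ∅  [no exit]
trace reaching 5: c

Answer: DEADLOCK at state 5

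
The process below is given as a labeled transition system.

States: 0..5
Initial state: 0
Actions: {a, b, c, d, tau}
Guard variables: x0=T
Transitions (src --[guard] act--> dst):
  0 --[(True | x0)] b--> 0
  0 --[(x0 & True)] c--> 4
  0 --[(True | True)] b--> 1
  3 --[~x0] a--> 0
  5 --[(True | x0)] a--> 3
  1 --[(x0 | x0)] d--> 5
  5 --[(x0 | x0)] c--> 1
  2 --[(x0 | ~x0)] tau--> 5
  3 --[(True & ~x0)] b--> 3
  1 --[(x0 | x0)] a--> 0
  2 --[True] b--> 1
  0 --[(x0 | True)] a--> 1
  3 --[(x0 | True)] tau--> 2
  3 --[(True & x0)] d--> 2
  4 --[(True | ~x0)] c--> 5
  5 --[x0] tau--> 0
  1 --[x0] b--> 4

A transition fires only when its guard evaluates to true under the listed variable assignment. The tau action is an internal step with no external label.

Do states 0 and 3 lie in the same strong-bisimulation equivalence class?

Answer: NOT BISIMILAR

Working:
Compute ~ classes (split until stable):
  P[0] = {{0,1,2,3,4,5}}
  P[1] = {{0},{1},{2},{3},{4},{5}}
6 equivalence class(es) (converged in 2)
[0]={0}  [3]={3}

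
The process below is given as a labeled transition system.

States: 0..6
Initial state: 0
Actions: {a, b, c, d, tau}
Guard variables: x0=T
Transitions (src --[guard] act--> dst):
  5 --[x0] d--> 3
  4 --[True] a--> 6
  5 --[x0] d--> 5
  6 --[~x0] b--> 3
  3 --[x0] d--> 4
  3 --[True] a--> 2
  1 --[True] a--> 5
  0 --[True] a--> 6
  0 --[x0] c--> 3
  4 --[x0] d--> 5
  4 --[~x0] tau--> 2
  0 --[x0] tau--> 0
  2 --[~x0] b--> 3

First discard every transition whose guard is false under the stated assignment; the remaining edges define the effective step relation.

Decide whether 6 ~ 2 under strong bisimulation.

Compute ~ classes (split until stable):
  P[0] = {{0,1,2,3,4,5,6}}
  P[1] = {{0},{1},{2,6},{3,4},{5}}
  P[2] = {{0},{1},{2,6},{3},{4},{5}}
6 equivalence class(es) (converged in 3)
[6]={2,6}  [2]={2,6}

Answer: BISIMILAR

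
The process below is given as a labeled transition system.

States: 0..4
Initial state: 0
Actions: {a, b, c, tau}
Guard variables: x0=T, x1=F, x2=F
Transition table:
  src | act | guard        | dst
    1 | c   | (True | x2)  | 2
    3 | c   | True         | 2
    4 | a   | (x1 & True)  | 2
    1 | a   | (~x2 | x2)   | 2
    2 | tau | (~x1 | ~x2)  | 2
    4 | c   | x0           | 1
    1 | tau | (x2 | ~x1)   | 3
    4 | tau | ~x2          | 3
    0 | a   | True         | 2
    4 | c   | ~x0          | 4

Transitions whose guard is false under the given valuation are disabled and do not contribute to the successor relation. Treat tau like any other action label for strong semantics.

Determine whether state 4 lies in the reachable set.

After dropping false guards: 8 live edges.
depth 0: {0}
depth 1: {2}  cumulative {0,2}
Reachable = {0,2}

Answer: UNREACHABLE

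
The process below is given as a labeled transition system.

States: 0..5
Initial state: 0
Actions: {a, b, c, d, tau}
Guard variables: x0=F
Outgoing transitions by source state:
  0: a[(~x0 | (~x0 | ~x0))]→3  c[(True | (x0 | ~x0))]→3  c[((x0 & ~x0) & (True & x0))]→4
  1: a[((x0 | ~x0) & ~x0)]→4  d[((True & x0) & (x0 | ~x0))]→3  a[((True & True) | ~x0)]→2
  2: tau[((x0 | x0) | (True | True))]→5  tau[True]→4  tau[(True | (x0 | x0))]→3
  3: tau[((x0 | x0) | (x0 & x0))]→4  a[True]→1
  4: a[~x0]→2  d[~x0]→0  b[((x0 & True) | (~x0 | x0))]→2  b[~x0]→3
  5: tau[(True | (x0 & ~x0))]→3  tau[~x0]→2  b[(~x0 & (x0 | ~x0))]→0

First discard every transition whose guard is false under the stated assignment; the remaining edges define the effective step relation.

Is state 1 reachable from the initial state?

Answer: REACHABLE

Analysis:
After dropping false guards: 15 live edges.
L0 = {0}
L1 = {3}  cumulative {0,3}
L2 = {1}  cumulative {0,1,3}
L3 = {2,4}  cumulative {0,1,2,3,4}
L4 = {5}  cumulative {0,1,2,3,4,5}
Reachable = {0,1,2,3,4,5}
Path to 1: a·a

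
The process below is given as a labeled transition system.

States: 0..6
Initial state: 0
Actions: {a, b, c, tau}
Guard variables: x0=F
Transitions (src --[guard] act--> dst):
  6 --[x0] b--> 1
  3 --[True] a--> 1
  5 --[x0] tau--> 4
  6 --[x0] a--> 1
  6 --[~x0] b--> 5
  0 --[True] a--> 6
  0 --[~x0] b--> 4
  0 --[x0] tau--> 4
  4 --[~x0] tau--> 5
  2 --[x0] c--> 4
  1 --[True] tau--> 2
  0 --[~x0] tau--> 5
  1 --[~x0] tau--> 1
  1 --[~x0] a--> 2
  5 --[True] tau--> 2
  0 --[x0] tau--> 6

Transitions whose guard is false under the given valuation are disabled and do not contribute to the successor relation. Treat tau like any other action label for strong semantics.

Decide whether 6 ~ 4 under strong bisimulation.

Refine partition for ~:
  π0 = {{0,1,2,3,4,5,6}}
  π1 = {{0},{1},{2},{3},{4,5},{6}}
  π2 = {{0},{1},{2},{3},{4},{5},{6}}
stable after 3 split(s): 7 block(s)
class of 6: {6}; class of 4: {4}

Answer: NOT BISIMILAR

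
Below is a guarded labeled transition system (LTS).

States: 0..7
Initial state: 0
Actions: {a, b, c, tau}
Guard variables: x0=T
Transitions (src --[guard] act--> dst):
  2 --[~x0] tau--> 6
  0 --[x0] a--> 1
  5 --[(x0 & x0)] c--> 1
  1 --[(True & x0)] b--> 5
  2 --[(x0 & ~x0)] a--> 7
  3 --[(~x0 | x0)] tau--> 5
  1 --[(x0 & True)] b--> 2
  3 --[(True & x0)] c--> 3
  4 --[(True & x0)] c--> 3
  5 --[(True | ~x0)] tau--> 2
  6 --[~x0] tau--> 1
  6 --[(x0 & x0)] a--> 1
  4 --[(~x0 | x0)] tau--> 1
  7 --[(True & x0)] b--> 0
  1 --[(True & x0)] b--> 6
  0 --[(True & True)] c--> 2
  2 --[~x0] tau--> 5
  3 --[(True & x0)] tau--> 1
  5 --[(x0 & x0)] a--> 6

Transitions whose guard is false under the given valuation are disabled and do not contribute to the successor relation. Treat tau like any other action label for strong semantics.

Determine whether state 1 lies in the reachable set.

Answer: REACHABLE

Trace:
15 transition(s) survive guard evaluation.
depth 0: {0}
depth 1: {1,2}  total {0,1,2}
depth 2: {5,6}  total {0,1,2,5,6}
Reach set: {0,1,2,5,6}
Path to 1: a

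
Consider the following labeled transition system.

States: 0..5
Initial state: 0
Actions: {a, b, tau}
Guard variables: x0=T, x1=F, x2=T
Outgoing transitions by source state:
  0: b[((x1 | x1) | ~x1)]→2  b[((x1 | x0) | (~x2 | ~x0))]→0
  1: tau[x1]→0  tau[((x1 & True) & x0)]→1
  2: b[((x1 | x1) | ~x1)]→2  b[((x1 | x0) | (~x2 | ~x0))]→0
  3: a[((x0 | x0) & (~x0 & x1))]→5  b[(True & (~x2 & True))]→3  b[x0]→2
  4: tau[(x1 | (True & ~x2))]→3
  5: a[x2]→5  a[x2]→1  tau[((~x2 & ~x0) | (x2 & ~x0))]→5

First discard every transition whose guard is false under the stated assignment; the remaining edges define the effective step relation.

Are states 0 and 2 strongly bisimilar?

Bisimulation quotient by refinement:
  P[0] = {{0,1,2,3,4,5}}
  P[1] = {{0,2,3},{1,4},{5}}
3 equivalence class(es) (converged in 2)
[0]={0,2,3}  [2]={0,2,3}

Answer: BISIMILAR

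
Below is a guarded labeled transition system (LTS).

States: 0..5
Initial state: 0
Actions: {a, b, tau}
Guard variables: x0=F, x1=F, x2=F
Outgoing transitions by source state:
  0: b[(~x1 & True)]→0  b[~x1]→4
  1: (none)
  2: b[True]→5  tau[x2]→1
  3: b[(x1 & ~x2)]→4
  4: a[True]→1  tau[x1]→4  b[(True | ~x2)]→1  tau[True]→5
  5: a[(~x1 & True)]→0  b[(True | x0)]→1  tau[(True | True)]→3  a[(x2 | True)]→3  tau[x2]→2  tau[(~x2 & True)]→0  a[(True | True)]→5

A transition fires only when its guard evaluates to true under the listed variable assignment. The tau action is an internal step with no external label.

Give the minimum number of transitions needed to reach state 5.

Layered search for 5:
  depth 0: {0}
  depth 1: {4}
  depth 2: {1,5}
first hit 5 at d=2 via b·tau

Answer: 2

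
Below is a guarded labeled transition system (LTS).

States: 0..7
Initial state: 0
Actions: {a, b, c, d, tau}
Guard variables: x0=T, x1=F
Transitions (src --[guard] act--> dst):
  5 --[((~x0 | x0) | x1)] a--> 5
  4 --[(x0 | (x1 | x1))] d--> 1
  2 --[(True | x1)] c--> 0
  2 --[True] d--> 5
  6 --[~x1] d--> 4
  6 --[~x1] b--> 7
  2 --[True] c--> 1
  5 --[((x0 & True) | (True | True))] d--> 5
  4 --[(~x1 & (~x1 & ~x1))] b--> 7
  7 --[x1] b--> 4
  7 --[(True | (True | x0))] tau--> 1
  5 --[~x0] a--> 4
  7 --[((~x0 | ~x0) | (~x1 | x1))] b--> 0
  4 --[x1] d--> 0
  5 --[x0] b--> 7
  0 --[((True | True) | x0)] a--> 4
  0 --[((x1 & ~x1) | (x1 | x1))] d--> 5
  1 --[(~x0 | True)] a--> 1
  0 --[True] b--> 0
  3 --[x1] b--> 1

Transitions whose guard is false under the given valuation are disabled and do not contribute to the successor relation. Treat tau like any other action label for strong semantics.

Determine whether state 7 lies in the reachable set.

Answer: REACHABLE

Analysis:
Guard filter leaves 15 enabled edge(s).
Layer 0: {0}
Layer 1: {4}  now seen {0,4}
Layer 2: {1,7}  now seen {0,1,4,7}
Reach set: {0,1,4,7}
trace reaching 7: a·b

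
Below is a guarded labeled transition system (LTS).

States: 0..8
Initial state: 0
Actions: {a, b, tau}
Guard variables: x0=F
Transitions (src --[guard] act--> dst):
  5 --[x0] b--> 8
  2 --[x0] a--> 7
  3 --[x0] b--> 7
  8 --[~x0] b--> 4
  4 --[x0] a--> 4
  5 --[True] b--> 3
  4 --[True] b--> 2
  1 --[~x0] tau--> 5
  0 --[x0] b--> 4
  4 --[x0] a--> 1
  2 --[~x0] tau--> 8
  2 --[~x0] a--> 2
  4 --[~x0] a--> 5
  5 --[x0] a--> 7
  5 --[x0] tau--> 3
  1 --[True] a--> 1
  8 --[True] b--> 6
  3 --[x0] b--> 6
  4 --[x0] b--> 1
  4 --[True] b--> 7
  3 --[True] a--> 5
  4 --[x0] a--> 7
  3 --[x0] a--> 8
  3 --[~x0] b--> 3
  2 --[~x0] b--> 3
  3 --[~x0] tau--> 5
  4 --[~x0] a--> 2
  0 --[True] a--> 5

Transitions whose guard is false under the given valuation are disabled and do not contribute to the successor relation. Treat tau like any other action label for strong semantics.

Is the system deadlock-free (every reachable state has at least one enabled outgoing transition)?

R = {0,3,5}
  0: a→5  [deg 1]
  3: a→5  b→3  tau→5  [deg 3]
  5: b→3  [deg 1]

Answer: DEADLOCK-FREE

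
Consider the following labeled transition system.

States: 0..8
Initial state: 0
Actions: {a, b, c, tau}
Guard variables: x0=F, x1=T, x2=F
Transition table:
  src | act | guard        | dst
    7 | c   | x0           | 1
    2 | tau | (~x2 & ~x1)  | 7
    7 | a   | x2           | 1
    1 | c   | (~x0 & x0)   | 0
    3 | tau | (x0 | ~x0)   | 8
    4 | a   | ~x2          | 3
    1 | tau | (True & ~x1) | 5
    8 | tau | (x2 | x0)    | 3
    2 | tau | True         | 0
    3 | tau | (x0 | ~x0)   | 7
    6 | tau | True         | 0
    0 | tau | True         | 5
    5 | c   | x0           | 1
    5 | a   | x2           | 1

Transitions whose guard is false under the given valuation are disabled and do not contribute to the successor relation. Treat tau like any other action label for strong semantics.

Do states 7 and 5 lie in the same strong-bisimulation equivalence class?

Bisimulation quotient by refinement:
  round 0: {{0,1,2,3,4,5,6,7,8}}
  round 1: {{0,2,3,6},{1,5,7,8},{4}}
  round 2: {{0,3},{1,5,7,8},{2,6},{4}}
Fixed point at round 3; 4 class(es).
class of 7: {1,5,7,8}; class of 5: {1,5,7,8}

Answer: BISIMILAR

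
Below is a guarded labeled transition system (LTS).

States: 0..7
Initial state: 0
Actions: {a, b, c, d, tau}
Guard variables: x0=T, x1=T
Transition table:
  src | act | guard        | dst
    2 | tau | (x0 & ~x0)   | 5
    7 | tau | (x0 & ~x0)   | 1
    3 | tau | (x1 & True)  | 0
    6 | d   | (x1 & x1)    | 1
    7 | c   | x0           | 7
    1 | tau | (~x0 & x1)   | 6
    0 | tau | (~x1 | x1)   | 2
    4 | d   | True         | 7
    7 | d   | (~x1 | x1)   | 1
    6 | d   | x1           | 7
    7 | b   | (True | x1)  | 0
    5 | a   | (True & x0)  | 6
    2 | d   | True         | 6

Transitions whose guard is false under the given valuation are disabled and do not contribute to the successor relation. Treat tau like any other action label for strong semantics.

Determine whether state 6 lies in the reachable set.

Answer: REACHABLE

Trace:
Guard filter leaves 10 enabled edge(s).
depth 0: {0}
depth 1: {2}  cumulative {0,2}
depth 2: {6}  cumulative {0,2,6}
depth 3: {1,7}  cumulative {0,1,2,6,7}
Reach set: {0,1,2,6,7}
Path to 6: tau·d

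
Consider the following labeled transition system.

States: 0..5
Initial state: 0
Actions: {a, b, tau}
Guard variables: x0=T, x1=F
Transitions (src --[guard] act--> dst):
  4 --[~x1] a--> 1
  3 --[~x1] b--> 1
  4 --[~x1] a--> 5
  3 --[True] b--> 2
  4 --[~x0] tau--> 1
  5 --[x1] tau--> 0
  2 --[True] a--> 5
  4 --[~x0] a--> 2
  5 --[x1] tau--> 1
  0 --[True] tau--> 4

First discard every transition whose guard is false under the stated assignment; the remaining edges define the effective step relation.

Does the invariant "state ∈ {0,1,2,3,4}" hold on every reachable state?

Answer: INVARIANT VIOLATED at state 5

Working:
Safe = {0,1,2,3,4}
Reachable = {0,1,4,5}
  0: safe
  1: safe
  4: safe
  5: outside
witness against invariant: tau·a → 5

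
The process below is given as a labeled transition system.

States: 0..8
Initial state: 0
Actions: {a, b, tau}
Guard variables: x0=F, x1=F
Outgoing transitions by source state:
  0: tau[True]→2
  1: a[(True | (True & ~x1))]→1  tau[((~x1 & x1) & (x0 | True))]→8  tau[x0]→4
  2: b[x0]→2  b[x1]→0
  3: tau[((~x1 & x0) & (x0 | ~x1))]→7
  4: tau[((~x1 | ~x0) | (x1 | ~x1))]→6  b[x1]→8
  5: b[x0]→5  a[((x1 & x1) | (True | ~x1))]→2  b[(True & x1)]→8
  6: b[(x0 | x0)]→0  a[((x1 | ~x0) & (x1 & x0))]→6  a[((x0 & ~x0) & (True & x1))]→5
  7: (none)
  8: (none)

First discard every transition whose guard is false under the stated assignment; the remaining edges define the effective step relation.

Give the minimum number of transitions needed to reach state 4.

Answer: UNREACHABLE

Working:
Breadth-first toward 4:
  Layer 0: {0}
  Layer 1: {2}
4 never appears.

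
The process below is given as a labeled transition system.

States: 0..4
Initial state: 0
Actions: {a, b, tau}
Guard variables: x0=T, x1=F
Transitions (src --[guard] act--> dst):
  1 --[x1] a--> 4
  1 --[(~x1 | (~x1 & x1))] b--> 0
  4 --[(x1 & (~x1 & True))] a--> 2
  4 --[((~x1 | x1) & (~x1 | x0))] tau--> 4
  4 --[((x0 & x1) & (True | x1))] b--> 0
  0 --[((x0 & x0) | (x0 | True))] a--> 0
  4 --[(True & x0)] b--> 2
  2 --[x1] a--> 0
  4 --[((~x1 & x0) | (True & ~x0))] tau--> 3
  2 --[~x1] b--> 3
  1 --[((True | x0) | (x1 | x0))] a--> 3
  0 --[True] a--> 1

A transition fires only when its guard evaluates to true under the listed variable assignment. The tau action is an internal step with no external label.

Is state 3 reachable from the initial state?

8 transition(s) survive guard evaluation.
Layer 0: {0}
Layer 1: {1}  cumulative {0,1}
Layer 2: {3}  cumulative {0,1,3}
Reach set: {0,1,3}
trace reaching 3: a·a

Answer: REACHABLE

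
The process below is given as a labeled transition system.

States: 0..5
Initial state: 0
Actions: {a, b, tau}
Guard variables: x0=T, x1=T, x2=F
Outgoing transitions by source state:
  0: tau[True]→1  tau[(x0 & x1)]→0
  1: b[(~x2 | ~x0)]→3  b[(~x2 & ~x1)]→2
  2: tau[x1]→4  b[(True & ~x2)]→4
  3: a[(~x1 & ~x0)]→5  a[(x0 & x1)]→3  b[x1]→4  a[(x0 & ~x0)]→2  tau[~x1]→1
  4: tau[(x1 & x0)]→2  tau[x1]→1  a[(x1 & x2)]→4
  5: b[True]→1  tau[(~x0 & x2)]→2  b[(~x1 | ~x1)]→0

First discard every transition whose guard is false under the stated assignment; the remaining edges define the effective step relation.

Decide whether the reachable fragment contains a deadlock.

Answer: DEADLOCK-FREE

Analysis:
Reach set: {0,1,2,3,4}
  0: tau→0  tau→1  [deg 2]
  1: b→3  [deg 1]
  2: b→4  tau→4  [deg 2]
  3: a→3  b→4  [deg 2]
  4: tau→1  tau→2  [deg 2]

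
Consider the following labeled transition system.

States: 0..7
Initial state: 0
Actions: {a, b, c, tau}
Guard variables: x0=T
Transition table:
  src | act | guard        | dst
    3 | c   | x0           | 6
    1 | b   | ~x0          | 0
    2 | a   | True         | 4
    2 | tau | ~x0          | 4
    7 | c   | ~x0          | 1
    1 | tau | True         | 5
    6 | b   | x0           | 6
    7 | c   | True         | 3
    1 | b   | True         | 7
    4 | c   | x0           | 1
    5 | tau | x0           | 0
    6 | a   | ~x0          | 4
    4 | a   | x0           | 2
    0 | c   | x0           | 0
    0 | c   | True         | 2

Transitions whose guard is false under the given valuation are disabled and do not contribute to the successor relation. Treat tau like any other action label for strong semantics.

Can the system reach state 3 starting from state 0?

Guard filter leaves 11 enabled edge(s).
depth 0: {0}
depth 1: {2}  cumulative {0,2}
depth 2: {4}  cumulative {0,2,4}
depth 3: {1}  cumulative {0,1,2,4}
depth 4: {5,7}  cumulative {0,1,2,4,5,7}
depth 5: {3}  cumulative {0,1,2,3,4,5,7}
depth 6: {6}  cumulative {0,1,2,3,4,5,6,7}
Reachable = {0,1,2,3,4,5,6,7}
witness 3: c·a·c·b·c

Answer: REACHABLE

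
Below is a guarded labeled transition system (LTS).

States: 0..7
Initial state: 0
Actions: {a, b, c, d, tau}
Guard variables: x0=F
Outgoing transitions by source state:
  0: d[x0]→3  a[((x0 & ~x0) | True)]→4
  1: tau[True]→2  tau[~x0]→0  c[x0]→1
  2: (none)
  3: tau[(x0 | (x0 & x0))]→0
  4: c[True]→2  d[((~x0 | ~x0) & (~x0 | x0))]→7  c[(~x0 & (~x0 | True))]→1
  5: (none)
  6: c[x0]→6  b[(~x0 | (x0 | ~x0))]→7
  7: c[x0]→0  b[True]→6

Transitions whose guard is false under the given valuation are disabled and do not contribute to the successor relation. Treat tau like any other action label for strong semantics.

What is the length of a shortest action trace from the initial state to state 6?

Answer: 3

Trace:
Layered search for 6:
  Layer 0: {0}
  Layer 1: {4}
  Layer 2: {1,2,7}
  Layer 3: {6}
depth(6)=3, e.g. a·d·b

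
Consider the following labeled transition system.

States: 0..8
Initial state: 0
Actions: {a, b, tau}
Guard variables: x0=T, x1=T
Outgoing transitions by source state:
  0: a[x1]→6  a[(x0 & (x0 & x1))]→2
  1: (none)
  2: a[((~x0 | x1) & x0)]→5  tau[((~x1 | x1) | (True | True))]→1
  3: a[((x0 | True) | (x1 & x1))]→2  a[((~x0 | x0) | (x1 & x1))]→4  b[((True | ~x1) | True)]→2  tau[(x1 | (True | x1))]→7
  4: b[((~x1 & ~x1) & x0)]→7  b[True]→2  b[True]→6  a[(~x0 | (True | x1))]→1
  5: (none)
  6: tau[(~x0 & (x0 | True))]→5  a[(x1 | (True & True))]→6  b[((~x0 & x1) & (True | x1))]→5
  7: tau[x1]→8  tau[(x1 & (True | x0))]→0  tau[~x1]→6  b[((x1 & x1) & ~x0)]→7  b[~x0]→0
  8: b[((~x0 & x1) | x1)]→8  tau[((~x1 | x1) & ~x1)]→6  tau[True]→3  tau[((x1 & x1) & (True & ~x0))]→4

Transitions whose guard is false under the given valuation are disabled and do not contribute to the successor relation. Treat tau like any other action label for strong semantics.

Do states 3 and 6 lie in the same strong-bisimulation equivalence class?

Answer: NOT BISIMILAR

Working:
Compute ~ classes (split until stable):
  round 0: {{0,1,2,3,4,5,6,7,8}}
  round 1: {{0,6},{1,5},{2},{3},{4},{7},{8}}
  round 2: {{0},{1,5},{2},{3},{4},{6},{7},{8}}
stable after 3 split(s): 8 block(s)
class of 3: {3}; class of 6: {6}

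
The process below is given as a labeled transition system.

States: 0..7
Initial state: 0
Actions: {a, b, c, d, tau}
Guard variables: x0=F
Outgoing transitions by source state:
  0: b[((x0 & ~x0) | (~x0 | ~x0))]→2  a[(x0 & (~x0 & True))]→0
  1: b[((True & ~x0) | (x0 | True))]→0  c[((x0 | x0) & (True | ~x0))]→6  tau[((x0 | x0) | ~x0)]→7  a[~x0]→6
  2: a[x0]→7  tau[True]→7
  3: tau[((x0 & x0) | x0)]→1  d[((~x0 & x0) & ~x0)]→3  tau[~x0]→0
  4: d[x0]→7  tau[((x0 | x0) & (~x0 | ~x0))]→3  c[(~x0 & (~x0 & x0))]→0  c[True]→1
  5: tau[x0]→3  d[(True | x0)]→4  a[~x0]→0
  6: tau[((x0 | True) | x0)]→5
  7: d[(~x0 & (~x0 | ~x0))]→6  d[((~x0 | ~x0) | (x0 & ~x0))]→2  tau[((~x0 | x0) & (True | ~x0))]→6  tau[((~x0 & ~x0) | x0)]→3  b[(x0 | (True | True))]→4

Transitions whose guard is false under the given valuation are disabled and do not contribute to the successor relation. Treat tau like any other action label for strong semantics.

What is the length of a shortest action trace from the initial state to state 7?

BFS to 7:
  depth 0: {0}
  depth 1: {2}
  depth 2: {7}
first hit 7 at d=2 via b·tau

Answer: 2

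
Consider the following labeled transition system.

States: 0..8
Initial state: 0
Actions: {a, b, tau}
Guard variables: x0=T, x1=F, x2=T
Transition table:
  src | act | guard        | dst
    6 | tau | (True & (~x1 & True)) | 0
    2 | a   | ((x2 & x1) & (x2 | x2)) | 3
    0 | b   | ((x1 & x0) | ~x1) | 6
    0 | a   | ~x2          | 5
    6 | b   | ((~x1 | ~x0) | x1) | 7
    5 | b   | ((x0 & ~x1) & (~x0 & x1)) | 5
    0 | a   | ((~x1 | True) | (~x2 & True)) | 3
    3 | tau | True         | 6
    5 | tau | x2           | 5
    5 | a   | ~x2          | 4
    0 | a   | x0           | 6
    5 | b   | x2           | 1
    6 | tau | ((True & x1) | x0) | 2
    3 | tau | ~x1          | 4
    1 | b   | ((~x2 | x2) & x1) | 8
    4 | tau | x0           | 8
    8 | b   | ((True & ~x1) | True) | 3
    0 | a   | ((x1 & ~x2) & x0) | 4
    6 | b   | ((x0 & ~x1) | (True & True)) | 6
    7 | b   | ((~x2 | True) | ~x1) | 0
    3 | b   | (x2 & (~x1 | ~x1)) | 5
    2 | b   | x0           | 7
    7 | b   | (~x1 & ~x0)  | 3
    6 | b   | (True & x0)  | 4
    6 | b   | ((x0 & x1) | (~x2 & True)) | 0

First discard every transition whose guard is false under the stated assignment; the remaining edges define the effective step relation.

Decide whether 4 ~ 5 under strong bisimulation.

Answer: NOT BISIMILAR

Working:
Bisimulation quotient by refinement:
  P[0] = {{0,1,2,3,4,5,6,7,8}}
  P[1] = {{0},{1},{2,7,8},{3,5,6},{4}}
  P[2] = {{0},{1},{2},{3},{4},{5},{6},{7},{8}}
Fixed point at round 3; 9 class(es).
4∈{4}, 5∈{5}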